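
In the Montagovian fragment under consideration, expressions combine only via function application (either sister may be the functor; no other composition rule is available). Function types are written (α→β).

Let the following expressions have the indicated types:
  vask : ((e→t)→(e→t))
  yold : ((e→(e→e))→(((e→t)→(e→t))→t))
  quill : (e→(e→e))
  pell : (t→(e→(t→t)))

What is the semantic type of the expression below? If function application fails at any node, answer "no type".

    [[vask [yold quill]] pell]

[yold quill]: yold is ((e→(e→e))→(((e→t)→(e→t))→t)), quill is (e→(e→e)); result (((e→t)→(e→t))→t).
[vask [yold quill]]: [yold quill] is (((e→t)→(e→t))→t), vask is ((e→t)→(e→t)); result t.
[[vask [yold quill]] pell]: pell is (t→(e→(t→t))), [vask [yold quill]] is t; result (e→(t→t)).

(e→(t→t))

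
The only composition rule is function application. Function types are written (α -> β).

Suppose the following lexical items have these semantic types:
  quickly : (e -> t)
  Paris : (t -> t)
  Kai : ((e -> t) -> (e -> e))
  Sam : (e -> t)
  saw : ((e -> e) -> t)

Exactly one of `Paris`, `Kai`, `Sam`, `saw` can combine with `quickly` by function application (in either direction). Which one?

Kai

Paris : (t -> t) — neither side's domain matches the other.
Kai — combines: Kai : ((e -> t) -> (e -> e)) takes quickly : (e -> t) as argument, giving (e -> e).
Sam : (e -> t) — neither side's domain matches the other.
saw : ((e -> e) -> t) — neither side's domain matches the other.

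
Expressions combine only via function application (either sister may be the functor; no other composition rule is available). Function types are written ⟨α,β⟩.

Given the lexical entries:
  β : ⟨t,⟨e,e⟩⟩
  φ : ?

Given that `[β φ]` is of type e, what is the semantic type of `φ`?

⟨⟨t,⟨e,e⟩⟩,e⟩

At [β φ] (required: e): β is ⟨t,⟨e,e⟩⟩, which is not a function with range e; hence φ is the functor — type ⟨⟨t,⟨e,e⟩⟩,e⟩.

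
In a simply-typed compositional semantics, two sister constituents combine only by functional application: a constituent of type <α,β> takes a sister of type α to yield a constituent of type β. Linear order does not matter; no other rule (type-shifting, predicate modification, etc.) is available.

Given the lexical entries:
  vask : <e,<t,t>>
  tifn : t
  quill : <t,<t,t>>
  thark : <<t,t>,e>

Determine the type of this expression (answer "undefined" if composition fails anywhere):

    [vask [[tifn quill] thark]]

<t,t>

[tifn quill]: quill is <t,<t,t>>, tifn is t; result <t,t>.
[[tifn quill] thark]: thark is <<t,t>,e>, [tifn quill] is <t,t>; result e.
[vask [[tifn quill] thark]]: vask is <e,<t,t>>, [[tifn quill] thark] is e; result <t,t>.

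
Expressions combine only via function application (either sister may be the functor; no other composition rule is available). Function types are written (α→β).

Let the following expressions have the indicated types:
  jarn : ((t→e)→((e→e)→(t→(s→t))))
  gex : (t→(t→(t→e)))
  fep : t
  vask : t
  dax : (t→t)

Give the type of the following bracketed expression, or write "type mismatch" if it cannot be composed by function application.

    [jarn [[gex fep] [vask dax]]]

[gex fep] — gex of type (t→(t→(t→e))) combines with fep of type t: type (t→(t→e)).
[vask dax] — dax of type (t→t) combines with vask of type t: type t.
[[gex fep] [vask dax]] — [gex fep] of type (t→(t→e)) combines with [vask dax] of type t: type (t→e).
[jarn [[gex fep] [vask dax]]] — jarn of type ((t→e)→((e→e)→(t→(s→t)))) combines with [[gex fep] [vask dax]] of type (t→e): type ((e→e)→(t→(s→t))).

((e→e)→(t→(s→t)))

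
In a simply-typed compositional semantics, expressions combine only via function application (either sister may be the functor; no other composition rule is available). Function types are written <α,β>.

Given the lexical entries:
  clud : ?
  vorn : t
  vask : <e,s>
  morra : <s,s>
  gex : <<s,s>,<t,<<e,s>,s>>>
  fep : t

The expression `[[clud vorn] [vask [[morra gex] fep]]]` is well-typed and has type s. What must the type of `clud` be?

At [[clud vorn] [vask [[morra gex] fep]]] (required: s): [vask [[morra gex] fep]] is s, which is not a function with range s; hence [clud vorn] is the functor — type <s,s>.
At [clud vorn] (required: <s,s>): vorn is t, which is not a function with range <s,s>; hence clud is the functor — type <t,<s,s>>.

<t,<s,s>>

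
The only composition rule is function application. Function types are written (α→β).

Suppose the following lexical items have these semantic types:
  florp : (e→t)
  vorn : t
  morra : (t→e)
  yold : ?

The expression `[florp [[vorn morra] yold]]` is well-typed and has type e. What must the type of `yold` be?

[florp [[vorn morra] yold]] is required to be e. florp : (e→t) cannot yield e as functor, so [[vorn morra] yold] : ((e→t)→e).
[[vorn morra] yold] is required to be ((e→t)→e). [vorn morra] : e cannot yield ((e→t)→e) as functor, so yold : (e→((e→t)→e)).

(e→((e→t)→e))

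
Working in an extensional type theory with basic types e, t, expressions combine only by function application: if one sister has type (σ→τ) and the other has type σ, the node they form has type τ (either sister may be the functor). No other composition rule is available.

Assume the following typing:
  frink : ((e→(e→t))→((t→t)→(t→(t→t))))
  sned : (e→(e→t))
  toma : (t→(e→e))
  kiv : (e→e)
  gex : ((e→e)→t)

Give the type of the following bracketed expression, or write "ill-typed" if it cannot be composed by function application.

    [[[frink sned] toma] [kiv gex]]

ill-typed

[frink sned]: functor frink : ((e→(e→t))→((t→t)→(t→(t→t)))), argument sned : (e→(e→t)); result ((t→t)→(t→(t→t))).
[[frink sned] toma]: ((t→t)→(t→(t→t))) with (t→(e→e)) — neither is a function whose domain matches the other; composition fails here.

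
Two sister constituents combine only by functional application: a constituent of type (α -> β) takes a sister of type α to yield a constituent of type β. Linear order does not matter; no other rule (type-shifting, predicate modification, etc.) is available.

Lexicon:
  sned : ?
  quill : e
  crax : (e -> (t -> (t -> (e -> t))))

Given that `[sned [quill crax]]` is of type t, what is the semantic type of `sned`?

((t -> (t -> (e -> t))) -> t)

[sned [quill crax]] must have type t. The sister [quill crax] has type (t -> (t -> (e -> t))); that is not a function onto t, so sned must be the functor, of type ((t -> (t -> (e -> t))) -> t).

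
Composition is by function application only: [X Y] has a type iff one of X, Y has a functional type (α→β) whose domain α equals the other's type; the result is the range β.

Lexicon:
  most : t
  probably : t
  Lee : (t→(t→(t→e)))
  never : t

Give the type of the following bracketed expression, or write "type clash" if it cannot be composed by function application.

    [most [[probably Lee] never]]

e

At [probably Lee], Lee : (t→(t→(t→e))) takes probably : t, giving (t→(t→e)).
At [[probably Lee] never], [probably Lee] : (t→(t→e)) takes never : t, giving (t→e).
At [most [[probably Lee] never]], [[probably Lee] never] : (t→e) takes most : t, giving e.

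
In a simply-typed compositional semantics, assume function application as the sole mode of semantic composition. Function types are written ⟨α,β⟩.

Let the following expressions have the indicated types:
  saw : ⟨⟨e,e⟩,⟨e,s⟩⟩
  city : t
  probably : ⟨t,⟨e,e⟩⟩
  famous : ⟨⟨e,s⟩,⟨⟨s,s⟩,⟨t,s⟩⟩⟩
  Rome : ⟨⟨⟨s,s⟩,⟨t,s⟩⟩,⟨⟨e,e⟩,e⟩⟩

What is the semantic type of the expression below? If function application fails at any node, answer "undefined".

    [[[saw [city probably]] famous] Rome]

[city probably]: functor probably : ⟨t,⟨e,e⟩⟩, argument city : t; result ⟨e,e⟩.
[saw [city probably]]: functor saw : ⟨⟨e,e⟩,⟨e,s⟩⟩, argument [city probably] : ⟨e,e⟩; result ⟨e,s⟩.
[[saw [city probably]] famous]: functor famous : ⟨⟨e,s⟩,⟨⟨s,s⟩,⟨t,s⟩⟩⟩, argument [saw [city probably]] : ⟨e,s⟩; result ⟨⟨s,s⟩,⟨t,s⟩⟩.
[[[saw [city probably]] famous] Rome]: functor Rome : ⟨⟨⟨s,s⟩,⟨t,s⟩⟩,⟨⟨e,e⟩,e⟩⟩, argument [[saw [city probably]] famous] : ⟨⟨s,s⟩,⟨t,s⟩⟩; result ⟨⟨e,e⟩,e⟩.

⟨⟨e,e⟩,e⟩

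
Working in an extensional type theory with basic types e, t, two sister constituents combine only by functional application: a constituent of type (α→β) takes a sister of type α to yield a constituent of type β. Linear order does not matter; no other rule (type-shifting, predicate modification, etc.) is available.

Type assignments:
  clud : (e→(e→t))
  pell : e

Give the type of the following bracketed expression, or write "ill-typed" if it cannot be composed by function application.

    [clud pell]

(e→t)

At [clud pell], clud : (e→(e→t)) takes pell : e, giving (e→t).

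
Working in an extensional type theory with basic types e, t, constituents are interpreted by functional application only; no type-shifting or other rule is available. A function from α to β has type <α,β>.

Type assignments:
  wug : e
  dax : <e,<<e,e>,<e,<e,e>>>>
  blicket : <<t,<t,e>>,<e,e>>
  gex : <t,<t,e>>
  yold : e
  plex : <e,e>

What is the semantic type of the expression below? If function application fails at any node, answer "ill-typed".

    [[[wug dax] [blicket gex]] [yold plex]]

<e,e>

[wug dax] — dax of type <e,<<e,e>,<e,<e,e>>>> combines with wug of type e: type <<e,e>,<e,<e,e>>>.
[blicket gex] — blicket of type <<t,<t,e>>,<e,e>> combines with gex of type <t,<t,e>>: type <e,e>.
[[wug dax] [blicket gex]] — [wug dax] of type <<e,e>,<e,<e,e>>> combines with [blicket gex] of type <e,e>: type <e,<e,e>>.
[yold plex] — plex of type <e,e> combines with yold of type e: type e.
[[[wug dax] [blicket gex]] [yold plex]] — [[wug dax] [blicket gex]] of type <e,<e,e>> combines with [yold plex] of type e: type <e,e>.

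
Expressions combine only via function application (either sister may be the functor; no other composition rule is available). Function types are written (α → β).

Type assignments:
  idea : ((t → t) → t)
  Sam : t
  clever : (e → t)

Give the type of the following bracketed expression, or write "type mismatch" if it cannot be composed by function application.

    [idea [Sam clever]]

type mismatch

[Sam clever]: t with (e → t) — neither is a function whose domain matches the other; composition fails here.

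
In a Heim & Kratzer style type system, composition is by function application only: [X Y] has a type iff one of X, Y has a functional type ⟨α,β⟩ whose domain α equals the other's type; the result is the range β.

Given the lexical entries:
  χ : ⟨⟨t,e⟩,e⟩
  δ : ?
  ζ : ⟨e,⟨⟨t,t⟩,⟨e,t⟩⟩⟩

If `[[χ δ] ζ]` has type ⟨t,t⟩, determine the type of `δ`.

⟨⟨⟨t,e⟩,e⟩,⟨⟨e,⟨⟨t,t⟩,⟨e,t⟩⟩⟩,⟨t,t⟩⟩⟩

For [[χ δ] ζ] to have type ⟨t,t⟩ with ζ of type ⟨e,⟨⟨t,t⟩,⟨e,t⟩⟩⟩, [χ δ] must be the function: [χ δ] : ⟨⟨e,⟨⟨t,t⟩,⟨e,t⟩⟩⟩,⟨t,t⟩⟩.
For [χ δ] to have type ⟨⟨e,⟨⟨t,t⟩,⟨e,t⟩⟩⟩,⟨t,t⟩⟩ with χ of type ⟨⟨t,e⟩,e⟩, δ must be the function: δ : ⟨⟨⟨t,e⟩,e⟩,⟨⟨e,⟨⟨t,t⟩,⟨e,t⟩⟩⟩,⟨t,t⟩⟩⟩.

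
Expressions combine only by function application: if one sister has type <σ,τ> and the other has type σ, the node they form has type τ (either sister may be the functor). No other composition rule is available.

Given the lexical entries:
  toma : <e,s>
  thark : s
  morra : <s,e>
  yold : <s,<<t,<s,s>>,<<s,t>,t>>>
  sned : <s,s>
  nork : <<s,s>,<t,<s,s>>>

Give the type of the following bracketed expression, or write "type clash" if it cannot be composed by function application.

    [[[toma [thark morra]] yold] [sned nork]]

At [thark morra], morra : <s,e> takes thark : s, giving e.
At [toma [thark morra]], toma : <e,s> takes [thark morra] : e, giving s.
At [[toma [thark morra]] yold], yold : <s,<<t,<s,s>>,<<s,t>,t>>> takes [toma [thark morra]] : s, giving <<t,<s,s>>,<<s,t>,t>>.
At [sned nork], nork : <<s,s>,<t,<s,s>>> takes sned : <s,s>, giving <t,<s,s>>.
At [[[toma [thark morra]] yold] [sned nork]], [[toma [thark morra]] yold] : <<t,<s,s>>,<<s,t>,t>> takes [sned nork] : <t,<s,s>>, giving <<s,t>,t>.

<<s,t>,t>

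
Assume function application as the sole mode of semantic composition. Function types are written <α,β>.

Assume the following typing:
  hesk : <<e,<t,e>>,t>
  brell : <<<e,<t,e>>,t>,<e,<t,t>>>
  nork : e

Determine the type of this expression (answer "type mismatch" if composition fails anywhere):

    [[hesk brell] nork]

<t,t>

[hesk brell]: functor brell : <<<e,<t,e>>,t>,<e,<t,t>>>, argument hesk : <<e,<t,e>>,t>; result <e,<t,t>>.
[[hesk brell] nork]: functor [hesk brell] : <e,<t,t>>, argument nork : e; result <t,t>.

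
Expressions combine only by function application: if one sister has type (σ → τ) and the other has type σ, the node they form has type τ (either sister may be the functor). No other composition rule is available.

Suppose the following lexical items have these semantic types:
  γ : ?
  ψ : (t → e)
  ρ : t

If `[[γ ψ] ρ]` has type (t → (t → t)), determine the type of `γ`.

At [[γ ψ] ρ] (required: (t → (t → t))): ρ is t, which is not a function with range (t → (t → t)); hence [γ ψ] is the functor — type (t → (t → (t → t))).
At [γ ψ] (required: (t → (t → (t → t)))): ψ is (t → e), which is not a function with range (t → (t → (t → t))); hence γ is the functor — type ((t → e) → (t → (t → (t → t)))).

((t → e) → (t → (t → (t → t))))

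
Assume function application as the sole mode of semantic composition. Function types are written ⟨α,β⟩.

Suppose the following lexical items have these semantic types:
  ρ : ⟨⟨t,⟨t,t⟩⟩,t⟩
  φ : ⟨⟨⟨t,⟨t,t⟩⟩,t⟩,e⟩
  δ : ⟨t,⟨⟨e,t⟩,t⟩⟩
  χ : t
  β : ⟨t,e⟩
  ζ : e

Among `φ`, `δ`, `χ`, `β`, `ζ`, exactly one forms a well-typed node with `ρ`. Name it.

φ

φ — combines: φ : ⟨⟨⟨t,⟨t,t⟩⟩,t⟩,e⟩ takes ρ : ⟨⟨t,⟨t,t⟩⟩,t⟩ as argument, giving e.
δ : ⟨t,⟨⟨e,t⟩,t⟩⟩ — ρ needs ⟨t,⟨t,t⟩⟩; δ needs t; neither fits.
χ : t — ρ needs ⟨t,⟨t,t⟩⟩; χ needs nothing (atomic); neither fits.
β : ⟨t,e⟩ — ρ needs ⟨t,⟨t,t⟩⟩; β needs t; neither fits.
ζ : e — ρ needs ⟨t,⟨t,t⟩⟩; ζ needs nothing (atomic); neither fits.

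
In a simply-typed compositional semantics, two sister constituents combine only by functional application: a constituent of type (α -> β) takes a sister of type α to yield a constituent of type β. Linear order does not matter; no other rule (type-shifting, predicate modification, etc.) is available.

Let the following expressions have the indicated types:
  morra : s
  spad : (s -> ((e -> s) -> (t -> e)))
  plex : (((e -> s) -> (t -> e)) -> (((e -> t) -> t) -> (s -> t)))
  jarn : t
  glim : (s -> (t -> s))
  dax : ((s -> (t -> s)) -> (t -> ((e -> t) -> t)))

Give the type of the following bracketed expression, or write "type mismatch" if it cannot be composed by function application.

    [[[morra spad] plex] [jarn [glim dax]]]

(s -> t)

[morra spad] — spad of type (s -> ((e -> s) -> (t -> e))) combines with morra of type s: type ((e -> s) -> (t -> e)).
[[morra spad] plex] — plex of type (((e -> s) -> (t -> e)) -> (((e -> t) -> t) -> (s -> t))) combines with [morra spad] of type ((e -> s) -> (t -> e)): type (((e -> t) -> t) -> (s -> t)).
[glim dax] — dax of type ((s -> (t -> s)) -> (t -> ((e -> t) -> t))) combines with glim of type (s -> (t -> s)): type (t -> ((e -> t) -> t)).
[jarn [glim dax]] — [glim dax] of type (t -> ((e -> t) -> t)) combines with jarn of type t: type ((e -> t) -> t).
[[[morra spad] plex] [jarn [glim dax]]] — [[morra spad] plex] of type (((e -> t) -> t) -> (s -> t)) combines with [jarn [glim dax]] of type ((e -> t) -> t): type (s -> t).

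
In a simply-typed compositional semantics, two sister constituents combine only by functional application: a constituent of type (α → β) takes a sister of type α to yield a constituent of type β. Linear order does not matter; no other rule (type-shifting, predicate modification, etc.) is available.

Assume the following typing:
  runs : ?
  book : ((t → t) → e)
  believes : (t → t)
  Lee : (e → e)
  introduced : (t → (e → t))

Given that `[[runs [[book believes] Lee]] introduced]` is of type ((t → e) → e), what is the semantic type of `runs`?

(e → ((t → (e → t)) → ((t → e) → e)))

[[runs [[book believes] Lee]] introduced] must have type ((t → e) → e). The sister introduced has type (t → (e → t)); that is not a function onto ((t → e) → e), so [runs [[book believes] Lee]] must be the functor, of type ((t → (e → t)) → ((t → e) → e)).
[runs [[book believes] Lee]] must have type ((t → (e → t)) → ((t → e) → e)). The sister [[book believes] Lee] has type e; that is not a function onto ((t → (e → t)) → ((t → e) → e)), so runs must be the functor, of type (e → ((t → (e → t)) → ((t → e) → e))).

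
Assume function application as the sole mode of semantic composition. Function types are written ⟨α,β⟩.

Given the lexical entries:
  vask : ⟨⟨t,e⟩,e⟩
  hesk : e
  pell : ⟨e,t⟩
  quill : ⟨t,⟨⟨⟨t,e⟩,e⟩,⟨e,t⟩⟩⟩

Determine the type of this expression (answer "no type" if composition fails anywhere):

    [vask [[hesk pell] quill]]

At [hesk pell], pell : ⟨e,t⟩ takes hesk : e, giving t.
At [[hesk pell] quill], quill : ⟨t,⟨⟨⟨t,e⟩,e⟩,⟨e,t⟩⟩⟩ takes [hesk pell] : t, giving ⟨⟨⟨t,e⟩,e⟩,⟨e,t⟩⟩.
At [vask [[hesk pell] quill]], [[hesk pell] quill] : ⟨⟨⟨t,e⟩,e⟩,⟨e,t⟩⟩ takes vask : ⟨⟨t,e⟩,e⟩, giving ⟨e,t⟩.

⟨e,t⟩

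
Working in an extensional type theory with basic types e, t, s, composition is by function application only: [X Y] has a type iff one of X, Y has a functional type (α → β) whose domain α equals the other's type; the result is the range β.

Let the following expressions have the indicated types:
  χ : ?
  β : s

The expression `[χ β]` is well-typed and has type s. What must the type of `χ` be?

(s → s)

At [χ β] (required: s): β is s, which is not a function with range s; hence χ is the functor — type (s → s).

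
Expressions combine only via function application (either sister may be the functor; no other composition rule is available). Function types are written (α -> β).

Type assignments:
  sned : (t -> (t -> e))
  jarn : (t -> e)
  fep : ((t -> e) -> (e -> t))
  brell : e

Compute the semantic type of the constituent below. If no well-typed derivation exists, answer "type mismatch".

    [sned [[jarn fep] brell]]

(t -> e)

At [jarn fep], fep : ((t -> e) -> (e -> t)) takes jarn : (t -> e), giving (e -> t).
At [[jarn fep] brell], [jarn fep] : (e -> t) takes brell : e, giving t.
At [sned [[jarn fep] brell]], sned : (t -> (t -> e)) takes [[jarn fep] brell] : t, giving (t -> e).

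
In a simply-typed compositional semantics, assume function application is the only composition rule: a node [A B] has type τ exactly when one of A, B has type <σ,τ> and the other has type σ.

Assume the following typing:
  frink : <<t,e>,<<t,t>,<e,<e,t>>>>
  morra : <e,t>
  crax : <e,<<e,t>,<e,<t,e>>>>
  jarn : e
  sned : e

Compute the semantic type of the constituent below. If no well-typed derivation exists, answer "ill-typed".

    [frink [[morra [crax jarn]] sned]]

At [crax jarn], crax : <e,<<e,t>,<e,<t,e>>>> takes jarn : e, giving <<e,t>,<e,<t,e>>>.
At [morra [crax jarn]], [crax jarn] : <<e,t>,<e,<t,e>>> takes morra : <e,t>, giving <e,<t,e>>.
At [[morra [crax jarn]] sned], [morra [crax jarn]] : <e,<t,e>> takes sned : e, giving <t,e>.
At [frink [[morra [crax jarn]] sned]], frink : <<t,e>,<<t,t>,<e,<e,t>>>> takes [[morra [crax jarn]] sned] : <t,e>, giving <<t,t>,<e,<e,t>>>.

<<t,t>,<e,<e,t>>>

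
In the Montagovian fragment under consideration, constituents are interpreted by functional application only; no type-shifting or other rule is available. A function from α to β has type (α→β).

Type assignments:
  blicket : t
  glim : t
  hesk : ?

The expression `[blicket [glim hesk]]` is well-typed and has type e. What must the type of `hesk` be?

At [blicket [glim hesk]] (required: e): blicket is t, which is not a function with range e; hence [glim hesk] is the functor — type (t→e).
At [glim hesk] (required: (t→e)): glim is t, which is not a function with range (t→e); hence hesk is the functor — type (t→(t→e)).

(t→(t→e))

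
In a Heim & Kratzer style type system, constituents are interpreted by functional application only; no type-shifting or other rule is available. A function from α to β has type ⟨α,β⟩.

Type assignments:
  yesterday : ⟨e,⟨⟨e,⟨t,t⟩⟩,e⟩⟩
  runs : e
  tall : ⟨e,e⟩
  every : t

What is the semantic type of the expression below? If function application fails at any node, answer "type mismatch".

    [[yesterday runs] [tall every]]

[yesterday runs]: ⟨e,⟨⟨e,⟨t,t⟩⟩,e⟩⟩ applied to e yields ⟨⟨e,⟨t,t⟩⟩,e⟩.
At [tall every]: neither ⟨e,e⟩ nor t can take the other as argument; the node is ill-typed.

type mismatch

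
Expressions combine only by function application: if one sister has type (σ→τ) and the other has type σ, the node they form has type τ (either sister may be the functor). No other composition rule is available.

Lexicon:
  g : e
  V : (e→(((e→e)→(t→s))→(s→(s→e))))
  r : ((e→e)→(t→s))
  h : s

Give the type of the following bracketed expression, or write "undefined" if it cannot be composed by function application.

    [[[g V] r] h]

[g V]: functor V : (e→(((e→e)→(t→s))→(s→(s→e)))), argument g : e; result (((e→e)→(t→s))→(s→(s→e))).
[[g V] r]: functor [g V] : (((e→e)→(t→s))→(s→(s→e))), argument r : ((e→e)→(t→s)); result (s→(s→e)).
[[[g V] r] h]: functor [[g V] r] : (s→(s→e)), argument h : s; result (s→e).

(s→e)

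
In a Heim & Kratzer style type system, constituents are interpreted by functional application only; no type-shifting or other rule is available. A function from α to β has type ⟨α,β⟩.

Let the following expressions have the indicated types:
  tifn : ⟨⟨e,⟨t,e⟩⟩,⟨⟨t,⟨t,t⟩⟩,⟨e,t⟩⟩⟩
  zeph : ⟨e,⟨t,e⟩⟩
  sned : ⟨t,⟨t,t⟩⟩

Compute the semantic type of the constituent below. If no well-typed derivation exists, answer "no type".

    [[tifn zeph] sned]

[tifn zeph] — tifn of type ⟨⟨e,⟨t,e⟩⟩,⟨⟨t,⟨t,t⟩⟩,⟨e,t⟩⟩⟩ combines with zeph of type ⟨e,⟨t,e⟩⟩: type ⟨⟨t,⟨t,t⟩⟩,⟨e,t⟩⟩.
[[tifn zeph] sned] — [tifn zeph] of type ⟨⟨t,⟨t,t⟩⟩,⟨e,t⟩⟩ combines with sned of type ⟨t,⟨t,t⟩⟩: type ⟨e,t⟩.

⟨e,t⟩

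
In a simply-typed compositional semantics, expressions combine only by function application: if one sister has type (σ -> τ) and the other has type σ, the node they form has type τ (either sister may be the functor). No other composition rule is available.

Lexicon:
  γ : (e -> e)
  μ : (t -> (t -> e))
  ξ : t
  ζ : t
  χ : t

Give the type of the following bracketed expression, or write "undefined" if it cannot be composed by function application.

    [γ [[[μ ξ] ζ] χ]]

[μ ξ]: functor μ : (t -> (t -> e)), argument ξ : t; result (t -> e).
[[μ ξ] ζ]: functor [μ ξ] : (t -> e), argument ζ : t; result e.
[[[μ ξ] ζ] χ]: e with t — neither is a function whose domain matches the other; composition fails here.

undefined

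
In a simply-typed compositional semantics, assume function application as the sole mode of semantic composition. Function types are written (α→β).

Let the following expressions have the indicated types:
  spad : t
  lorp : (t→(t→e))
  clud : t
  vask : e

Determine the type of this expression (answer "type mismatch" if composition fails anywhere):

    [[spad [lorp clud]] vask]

[lorp clud]: functor lorp : (t→(t→e)), argument clud : t; result (t→e).
[spad [lorp clud]]: functor [lorp clud] : (t→e), argument spad : t; result e.
[[spad [lorp clud]] vask]: e and e cannot combine by function application — type clash.

type mismatch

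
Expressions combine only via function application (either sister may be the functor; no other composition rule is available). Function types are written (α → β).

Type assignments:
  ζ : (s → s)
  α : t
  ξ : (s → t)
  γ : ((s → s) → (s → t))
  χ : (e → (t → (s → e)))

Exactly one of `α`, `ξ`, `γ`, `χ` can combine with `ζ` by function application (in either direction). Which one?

α : t — neither side's domain matches the other.
ξ : (s → t) — neither side's domain matches the other.
γ — combines: γ : ((s → s) → (s → t)) takes ζ : (s → s) as argument, giving (s → t).
χ : (e → (t → (s → e))) — neither side's domain matches the other.

γ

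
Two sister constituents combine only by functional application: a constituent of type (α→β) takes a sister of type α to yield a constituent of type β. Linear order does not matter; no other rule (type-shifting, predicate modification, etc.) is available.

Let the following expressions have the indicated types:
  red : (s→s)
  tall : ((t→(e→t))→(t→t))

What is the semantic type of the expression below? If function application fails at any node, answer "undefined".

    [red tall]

undefined

At [red tall]: neither (s→s) nor ((t→(e→t))→(t→t)) can take the other as argument; the node is ill-typed.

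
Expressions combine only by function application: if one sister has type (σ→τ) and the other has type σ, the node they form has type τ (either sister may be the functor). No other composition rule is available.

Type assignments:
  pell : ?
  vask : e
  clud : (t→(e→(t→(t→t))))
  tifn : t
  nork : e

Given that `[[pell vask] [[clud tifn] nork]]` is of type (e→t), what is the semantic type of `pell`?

[[pell vask] [[clud tifn] nork]] must have type (e→t). The sister [[clud tifn] nork] has type (t→(t→t)); that is not a function onto (e→t), so [pell vask] must be the functor, of type ((t→(t→t))→(e→t)).
[pell vask] must have type ((t→(t→t))→(e→t)). The sister vask has type e; that is not a function onto ((t→(t→t))→(e→t)), so pell must be the functor, of type (e→((t→(t→t))→(e→t))).

(e→((t→(t→t))→(e→t)))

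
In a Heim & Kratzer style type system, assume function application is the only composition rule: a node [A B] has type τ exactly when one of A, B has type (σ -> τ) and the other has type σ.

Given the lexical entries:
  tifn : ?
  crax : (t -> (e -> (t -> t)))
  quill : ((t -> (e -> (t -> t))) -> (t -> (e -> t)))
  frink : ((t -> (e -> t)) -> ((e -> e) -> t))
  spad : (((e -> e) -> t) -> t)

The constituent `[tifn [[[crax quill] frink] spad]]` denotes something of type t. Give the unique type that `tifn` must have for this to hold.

(t -> t)

[tifn [[[crax quill] frink] spad]] must have type t. The sister [[[crax quill] frink] spad] has type t; that is not a function onto t, so tifn must be the functor, of type (t -> t).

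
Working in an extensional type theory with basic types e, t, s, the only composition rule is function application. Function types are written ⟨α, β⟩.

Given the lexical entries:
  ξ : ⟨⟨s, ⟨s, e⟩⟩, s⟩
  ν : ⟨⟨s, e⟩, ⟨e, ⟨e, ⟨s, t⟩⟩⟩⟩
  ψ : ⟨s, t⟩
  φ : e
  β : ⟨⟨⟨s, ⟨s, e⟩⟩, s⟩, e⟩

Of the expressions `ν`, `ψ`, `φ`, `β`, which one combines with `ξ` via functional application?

β

ν : ⟨⟨s, e⟩, ⟨e, ⟨e, ⟨s, t⟩⟩⟩⟩ — neither side's domain matches the other.
ψ : ⟨s, t⟩ — neither side's domain matches the other.
φ : e — neither side's domain matches the other.
β — combines: β : ⟨⟨⟨s, ⟨s, e⟩⟩, s⟩, e⟩ takes ξ : ⟨⟨s, ⟨s, e⟩⟩, s⟩ as argument, giving e.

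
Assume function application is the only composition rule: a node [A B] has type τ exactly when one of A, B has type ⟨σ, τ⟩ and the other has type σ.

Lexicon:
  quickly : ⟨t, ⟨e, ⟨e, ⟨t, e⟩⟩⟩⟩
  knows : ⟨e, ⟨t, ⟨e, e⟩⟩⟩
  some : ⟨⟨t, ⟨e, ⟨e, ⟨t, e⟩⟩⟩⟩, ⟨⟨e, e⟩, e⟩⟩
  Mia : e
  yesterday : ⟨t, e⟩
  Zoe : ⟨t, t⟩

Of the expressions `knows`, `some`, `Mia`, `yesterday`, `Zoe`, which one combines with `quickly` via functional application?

knows : ⟨e, ⟨t, ⟨e, e⟩⟩⟩ — quickly needs t; knows needs e; neither fits.
some — combines: some : ⟨⟨t, ⟨e, ⟨e, ⟨t, e⟩⟩⟩⟩, ⟨⟨e, e⟩, e⟩⟩ takes quickly : ⟨t, ⟨e, ⟨e, ⟨t, e⟩⟩⟩⟩ as argument, giving ⟨⟨e, e⟩, e⟩.
Mia : e — quickly needs t; Mia needs nothing (atomic); neither fits.
yesterday : ⟨t, e⟩ — quickly needs t; yesterday needs t; neither fits.
Zoe : ⟨t, t⟩ — quickly needs t; Zoe needs t; neither fits.

some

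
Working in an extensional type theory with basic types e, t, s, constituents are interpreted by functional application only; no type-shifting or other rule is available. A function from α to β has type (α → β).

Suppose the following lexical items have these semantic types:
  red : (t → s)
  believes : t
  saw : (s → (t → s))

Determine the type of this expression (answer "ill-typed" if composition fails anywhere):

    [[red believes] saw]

(t → s)

[red believes]: red is (t → s), believes is t; result s.
[[red believes] saw]: saw is (s → (t → s)), [red believes] is s; result (t → s).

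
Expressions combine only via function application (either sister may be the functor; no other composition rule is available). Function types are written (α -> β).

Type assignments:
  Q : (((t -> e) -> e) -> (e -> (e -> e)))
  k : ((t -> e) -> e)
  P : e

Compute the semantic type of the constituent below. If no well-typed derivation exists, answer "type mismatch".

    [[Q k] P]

(e -> e)

[Q k] — Q of type (((t -> e) -> e) -> (e -> (e -> e))) combines with k of type ((t -> e) -> e): type (e -> (e -> e)).
[[Q k] P] — [Q k] of type (e -> (e -> e)) combines with P of type e: type (e -> e).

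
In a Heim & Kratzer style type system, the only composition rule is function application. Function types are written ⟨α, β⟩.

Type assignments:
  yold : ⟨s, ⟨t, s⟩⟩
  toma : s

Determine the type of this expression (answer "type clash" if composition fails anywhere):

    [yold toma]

At [yold toma], yold : ⟨s, ⟨t, s⟩⟩ takes toma : s, giving ⟨t, s⟩.

⟨t, s⟩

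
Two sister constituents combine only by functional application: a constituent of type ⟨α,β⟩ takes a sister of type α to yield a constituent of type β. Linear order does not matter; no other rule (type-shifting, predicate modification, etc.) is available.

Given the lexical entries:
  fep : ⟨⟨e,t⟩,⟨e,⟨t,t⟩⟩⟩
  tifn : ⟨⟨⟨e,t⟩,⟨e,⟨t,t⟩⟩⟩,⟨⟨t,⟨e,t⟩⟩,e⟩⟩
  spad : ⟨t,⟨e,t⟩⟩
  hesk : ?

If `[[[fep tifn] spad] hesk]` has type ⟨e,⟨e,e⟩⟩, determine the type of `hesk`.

[[[fep tifn] spad] hesk] is required to be ⟨e,⟨e,e⟩⟩. [[fep tifn] spad] : e cannot yield ⟨e,⟨e,e⟩⟩ as functor, so hesk : ⟨e,⟨e,⟨e,e⟩⟩⟩.

⟨e,⟨e,⟨e,e⟩⟩⟩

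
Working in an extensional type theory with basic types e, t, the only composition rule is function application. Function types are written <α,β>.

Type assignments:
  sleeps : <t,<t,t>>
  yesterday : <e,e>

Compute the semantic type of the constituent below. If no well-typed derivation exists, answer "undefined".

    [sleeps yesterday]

At [sleeps yesterday]: neither <t,<t,t>> nor <e,e> can take the other as argument; the node is ill-typed.

undefined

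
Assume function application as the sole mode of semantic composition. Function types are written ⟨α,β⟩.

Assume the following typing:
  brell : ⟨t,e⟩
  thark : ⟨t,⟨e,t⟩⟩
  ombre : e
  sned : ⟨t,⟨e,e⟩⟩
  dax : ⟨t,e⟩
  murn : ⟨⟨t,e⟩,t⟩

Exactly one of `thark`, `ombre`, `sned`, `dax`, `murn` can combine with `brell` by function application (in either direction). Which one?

murn

thark : ⟨t,⟨e,t⟩⟩ — no; brell wants t, and thark wants t.
ombre : e — no; brell wants t, and ombre wants nothing (atomic).
sned : ⟨t,⟨e,e⟩⟩ — no; brell wants t, and sned wants t.
dax : ⟨t,e⟩ — no; brell wants t, and dax wants t.
murn — combines: murn : ⟨⟨t,e⟩,t⟩ takes brell : ⟨t,e⟩ as argument, giving t.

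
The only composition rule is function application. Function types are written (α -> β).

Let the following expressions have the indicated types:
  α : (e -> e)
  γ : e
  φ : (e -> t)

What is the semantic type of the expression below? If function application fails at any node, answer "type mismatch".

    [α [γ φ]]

[γ φ]: (e -> t) applied to e yields t.
At [α [γ φ]]: neither (e -> e) nor t can take the other as argument; the node is ill-typed.

type mismatch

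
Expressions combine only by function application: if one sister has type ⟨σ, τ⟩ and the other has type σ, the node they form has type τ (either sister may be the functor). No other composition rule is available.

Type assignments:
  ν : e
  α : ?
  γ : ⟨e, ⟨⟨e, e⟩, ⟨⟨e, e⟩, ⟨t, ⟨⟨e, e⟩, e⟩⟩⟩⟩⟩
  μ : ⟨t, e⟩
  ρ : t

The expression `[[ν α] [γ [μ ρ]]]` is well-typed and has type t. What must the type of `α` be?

For [[ν α] [γ [μ ρ]]] to have type t with [γ [μ ρ]] of type ⟨⟨e, e⟩, ⟨⟨e, e⟩, ⟨t, ⟨⟨e, e⟩, e⟩⟩⟩⟩, [ν α] must be the function: [ν α] : ⟨⟨⟨e, e⟩, ⟨⟨e, e⟩, ⟨t, ⟨⟨e, e⟩, e⟩⟩⟩⟩, t⟩.
For [ν α] to have type ⟨⟨⟨e, e⟩, ⟨⟨e, e⟩, ⟨t, ⟨⟨e, e⟩, e⟩⟩⟩⟩, t⟩ with ν of type e, α must be the function: α : ⟨e, ⟨⟨⟨e, e⟩, ⟨⟨e, e⟩, ⟨t, ⟨⟨e, e⟩, e⟩⟩⟩⟩, t⟩⟩.

⟨e, ⟨⟨⟨e, e⟩, ⟨⟨e, e⟩, ⟨t, ⟨⟨e, e⟩, e⟩⟩⟩⟩, t⟩⟩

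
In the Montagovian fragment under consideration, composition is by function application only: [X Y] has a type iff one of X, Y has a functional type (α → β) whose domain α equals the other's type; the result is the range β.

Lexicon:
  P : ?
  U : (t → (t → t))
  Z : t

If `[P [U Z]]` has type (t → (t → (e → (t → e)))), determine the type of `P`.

((t → t) → (t → (t → (e → (t → e)))))

[P [U Z]] is required to be (t → (t → (e → (t → e)))). [U Z] : (t → t) cannot yield (t → (t → (e → (t → e)))) as functor, so P : ((t → t) → (t → (t → (e → (t → e))))).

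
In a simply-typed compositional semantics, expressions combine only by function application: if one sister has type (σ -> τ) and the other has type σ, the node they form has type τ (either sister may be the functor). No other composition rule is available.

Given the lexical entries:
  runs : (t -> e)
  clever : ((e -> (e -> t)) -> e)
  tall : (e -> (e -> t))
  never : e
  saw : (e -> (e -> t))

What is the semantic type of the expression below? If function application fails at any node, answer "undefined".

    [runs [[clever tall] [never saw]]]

e

At [clever tall], clever : ((e -> (e -> t)) -> e) takes tall : (e -> (e -> t)), giving e.
At [never saw], saw : (e -> (e -> t)) takes never : e, giving (e -> t).
At [[clever tall] [never saw]], [never saw] : (e -> t) takes [clever tall] : e, giving t.
At [runs [[clever tall] [never saw]]], runs : (t -> e) takes [[clever tall] [never saw]] : t, giving e.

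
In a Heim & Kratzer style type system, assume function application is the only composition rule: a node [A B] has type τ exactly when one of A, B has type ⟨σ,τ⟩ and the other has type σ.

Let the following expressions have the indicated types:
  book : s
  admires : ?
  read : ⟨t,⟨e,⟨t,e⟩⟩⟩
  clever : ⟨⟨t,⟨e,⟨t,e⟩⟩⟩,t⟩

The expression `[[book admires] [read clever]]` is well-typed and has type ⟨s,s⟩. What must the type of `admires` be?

⟨s,⟨t,⟨s,s⟩⟩⟩

At [[book admires] [read clever]] (required: ⟨s,s⟩): [read clever] is t, which is not a function with range ⟨s,s⟩; hence [book admires] is the functor — type ⟨t,⟨s,s⟩⟩.
At [book admires] (required: ⟨t,⟨s,s⟩⟩): book is s, which is not a function with range ⟨t,⟨s,s⟩⟩; hence admires is the functor — type ⟨s,⟨t,⟨s,s⟩⟩⟩.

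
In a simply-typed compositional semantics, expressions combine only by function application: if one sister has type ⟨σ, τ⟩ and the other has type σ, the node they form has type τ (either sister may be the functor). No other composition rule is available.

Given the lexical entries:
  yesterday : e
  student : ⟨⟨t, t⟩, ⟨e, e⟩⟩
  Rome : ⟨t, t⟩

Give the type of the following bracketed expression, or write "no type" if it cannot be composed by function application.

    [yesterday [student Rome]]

[student Rome] — student of type ⟨⟨t, t⟩, ⟨e, e⟩⟩ combines with Rome of type ⟨t, t⟩: type ⟨e, e⟩.
[yesterday [student Rome]] — [student Rome] of type ⟨e, e⟩ combines with yesterday of type e: type e.

e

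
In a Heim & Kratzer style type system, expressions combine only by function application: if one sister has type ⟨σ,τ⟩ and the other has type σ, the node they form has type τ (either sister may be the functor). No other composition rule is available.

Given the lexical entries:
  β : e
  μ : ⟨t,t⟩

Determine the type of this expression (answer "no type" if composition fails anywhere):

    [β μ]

[β μ]: e with ⟨t,t⟩ — neither is a function whose domain matches the other; composition fails here.

no type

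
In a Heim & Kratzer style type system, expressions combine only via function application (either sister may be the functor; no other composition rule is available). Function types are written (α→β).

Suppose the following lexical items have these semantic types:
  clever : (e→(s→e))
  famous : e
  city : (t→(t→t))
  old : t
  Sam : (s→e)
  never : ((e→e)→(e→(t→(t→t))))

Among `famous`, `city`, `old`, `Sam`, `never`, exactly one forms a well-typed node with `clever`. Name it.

famous

famous — combines: clever : (e→(s→e)) takes famous : e as argument, giving (s→e).
city : (t→(t→t)) — clever needs e; city needs t; neither fits.
old : t — clever needs e; old needs nothing (atomic); neither fits.
Sam : (s→e) — clever needs e; Sam needs s; neither fits.
never : ((e→e)→(e→(t→(t→t)))) — clever needs e; never needs (e→e); neither fits.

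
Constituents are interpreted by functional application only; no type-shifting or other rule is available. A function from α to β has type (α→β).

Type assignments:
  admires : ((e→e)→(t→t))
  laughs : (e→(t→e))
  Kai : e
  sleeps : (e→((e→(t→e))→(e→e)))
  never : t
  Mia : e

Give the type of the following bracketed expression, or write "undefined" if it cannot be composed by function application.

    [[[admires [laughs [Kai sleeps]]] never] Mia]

At [Kai sleeps], sleeps : (e→((e→(t→e))→(e→e))) takes Kai : e, giving ((e→(t→e))→(e→e)).
At [laughs [Kai sleeps]], [Kai sleeps] : ((e→(t→e))→(e→e)) takes laughs : (e→(t→e)), giving (e→e).
At [admires [laughs [Kai sleeps]]], admires : ((e→e)→(t→t)) takes [laughs [Kai sleeps]] : (e→e), giving (t→t).
At [[admires [laughs [Kai sleeps]]] never], [admires [laughs [Kai sleeps]]] : (t→t) takes never : t, giving t.
[[[admires [laughs [Kai sleeps]]] never] Mia]: t and e cannot combine by function application — type clash.

undefined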